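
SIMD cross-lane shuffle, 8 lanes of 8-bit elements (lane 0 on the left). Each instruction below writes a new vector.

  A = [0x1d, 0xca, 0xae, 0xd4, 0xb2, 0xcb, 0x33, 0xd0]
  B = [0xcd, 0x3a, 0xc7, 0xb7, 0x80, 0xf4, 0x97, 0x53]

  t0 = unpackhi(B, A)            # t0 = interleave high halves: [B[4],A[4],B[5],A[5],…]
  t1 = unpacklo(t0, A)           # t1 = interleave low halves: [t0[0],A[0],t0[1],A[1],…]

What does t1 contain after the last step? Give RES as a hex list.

RES = [0x80, 0x1d, 0xb2, 0xca, 0xf4, 0xae, 0xcb, 0xd4]

t0 = [0x80, 0xb2, 0xf4, 0xcb, 0x97, 0x33, 0x53, 0xd0]
t1 = [0x80, 0x1d, 0xb2, 0xca, 0xf4, 0xae, 0xcb, 0xd4]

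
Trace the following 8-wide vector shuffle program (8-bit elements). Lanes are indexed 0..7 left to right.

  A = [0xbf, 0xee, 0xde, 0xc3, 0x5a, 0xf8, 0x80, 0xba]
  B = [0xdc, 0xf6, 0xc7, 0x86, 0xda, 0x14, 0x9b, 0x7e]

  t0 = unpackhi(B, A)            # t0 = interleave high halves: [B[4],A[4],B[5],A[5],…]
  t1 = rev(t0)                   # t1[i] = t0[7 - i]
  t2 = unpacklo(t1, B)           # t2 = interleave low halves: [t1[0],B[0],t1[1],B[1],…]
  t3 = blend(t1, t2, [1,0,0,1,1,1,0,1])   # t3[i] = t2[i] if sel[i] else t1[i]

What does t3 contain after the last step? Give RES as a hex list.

RES = [ 0xba  0x7e  0x80  0xf6  0x80  0xc7  0x5a  0x86 ]

t0 = [0xda, 0x5a, 0x14, 0xf8, 0x9b, 0x80, 0x7e, 0xba]
t1 = [0xba, 0x7e, 0x80, 0x9b, 0xf8, 0x14, 0x5a, 0xda]
t2 = [0xba, 0xdc, 0x7e, 0xf6, 0x80, 0xc7, 0x9b, 0x86]
t3 = [0xba, 0x7e, 0x80, 0xf6, 0x80, 0xc7, 0x5a, 0x86]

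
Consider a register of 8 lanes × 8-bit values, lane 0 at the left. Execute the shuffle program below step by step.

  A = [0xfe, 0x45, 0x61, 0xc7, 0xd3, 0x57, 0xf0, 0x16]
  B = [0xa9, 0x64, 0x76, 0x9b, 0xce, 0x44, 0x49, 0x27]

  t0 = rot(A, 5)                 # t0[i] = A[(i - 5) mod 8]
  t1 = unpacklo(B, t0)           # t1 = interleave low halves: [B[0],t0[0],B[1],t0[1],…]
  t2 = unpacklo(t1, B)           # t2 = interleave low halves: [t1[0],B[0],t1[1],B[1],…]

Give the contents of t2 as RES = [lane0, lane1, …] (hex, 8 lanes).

RES = [0xa9, 0xa9, 0xc7, 0x64, 0x64, 0x76, 0xd3, 0x9b]

  t0: c7 d3 57 f0 16 fe 45 61
  t1: a9 c7 64 d3 76 57 9b f0
  t2: a9 a9 c7 64 64 76 d3 9b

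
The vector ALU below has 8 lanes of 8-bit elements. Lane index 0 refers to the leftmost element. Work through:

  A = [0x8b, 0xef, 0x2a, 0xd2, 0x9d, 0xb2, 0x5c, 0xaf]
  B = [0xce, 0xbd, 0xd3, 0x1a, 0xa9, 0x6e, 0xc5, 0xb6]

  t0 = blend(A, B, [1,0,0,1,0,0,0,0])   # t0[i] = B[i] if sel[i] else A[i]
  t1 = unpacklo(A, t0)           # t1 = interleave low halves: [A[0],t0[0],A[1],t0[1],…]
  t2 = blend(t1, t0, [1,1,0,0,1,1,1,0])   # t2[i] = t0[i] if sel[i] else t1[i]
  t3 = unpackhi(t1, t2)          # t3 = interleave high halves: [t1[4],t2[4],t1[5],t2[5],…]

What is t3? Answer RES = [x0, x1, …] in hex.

t0 = [0xce, 0xef, 0x2a, 0x1a, 0x9d, 0xb2, 0x5c, 0xaf]
t1 = [0x8b, 0xce, 0xef, 0xef, 0x2a, 0x2a, 0xd2, 0x1a]
t2 = [0xce, 0xef, 0xef, 0xef, 0x9d, 0xb2, 0x5c, 0x1a]
t3 = [0x2a, 0x9d, 0x2a, 0xb2, 0xd2, 0x5c, 0x1a, 0x1a]

RES = [0x2a, 0x9d, 0x2a, 0xb2, 0xd2, 0x5c, 0x1a, 0x1a]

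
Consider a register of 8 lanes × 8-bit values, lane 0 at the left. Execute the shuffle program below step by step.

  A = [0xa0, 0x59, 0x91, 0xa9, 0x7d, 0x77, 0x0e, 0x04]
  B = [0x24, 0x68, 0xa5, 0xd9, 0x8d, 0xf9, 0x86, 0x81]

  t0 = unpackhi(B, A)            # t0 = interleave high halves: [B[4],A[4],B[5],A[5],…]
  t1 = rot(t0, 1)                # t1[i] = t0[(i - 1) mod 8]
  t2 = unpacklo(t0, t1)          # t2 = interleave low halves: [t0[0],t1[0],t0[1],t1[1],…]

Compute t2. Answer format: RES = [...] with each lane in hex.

RES = [0x8d, 0x04, 0x7d, 0x8d, 0xf9, 0x7d, 0x77, 0xf9]

→ t0 |8d|7d|f9|77|86|0e|81|04|
→ t1 |04|8d|7d|f9|77|86|0e|81|
→ t2 |8d|04|7d|8d|f9|7d|77|f9|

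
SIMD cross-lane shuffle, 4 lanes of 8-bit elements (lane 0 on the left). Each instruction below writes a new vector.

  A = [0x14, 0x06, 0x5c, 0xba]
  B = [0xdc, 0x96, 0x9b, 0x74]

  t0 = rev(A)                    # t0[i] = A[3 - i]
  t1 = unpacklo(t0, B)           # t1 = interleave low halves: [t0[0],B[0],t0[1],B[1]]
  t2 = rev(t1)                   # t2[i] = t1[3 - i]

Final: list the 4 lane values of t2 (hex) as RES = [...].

→ t0 |ba|5c|06|14|
→ t1 |ba|dc|5c|96|
→ t2 |96|5c|dc|ba|

RES = [ 0x96  0x5c  0xdc  0xba ]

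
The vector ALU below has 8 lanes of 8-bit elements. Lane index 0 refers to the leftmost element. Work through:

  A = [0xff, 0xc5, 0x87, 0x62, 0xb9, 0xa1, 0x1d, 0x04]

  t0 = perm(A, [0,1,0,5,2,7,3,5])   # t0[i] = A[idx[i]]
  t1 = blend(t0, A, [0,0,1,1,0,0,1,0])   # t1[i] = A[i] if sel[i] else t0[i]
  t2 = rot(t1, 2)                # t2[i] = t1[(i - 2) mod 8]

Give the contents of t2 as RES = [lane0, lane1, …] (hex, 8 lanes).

RES = [0x1d, 0xa1, 0xff, 0xc5, 0x87, 0x62, 0x87, 0x04]

→ t0 |ff|c5|ff|a1|87|04|62|a1|
→ t1 |ff|c5|87|62|87|04|1d|a1|
→ t2 |1d|a1|ff|c5|87|62|87|04|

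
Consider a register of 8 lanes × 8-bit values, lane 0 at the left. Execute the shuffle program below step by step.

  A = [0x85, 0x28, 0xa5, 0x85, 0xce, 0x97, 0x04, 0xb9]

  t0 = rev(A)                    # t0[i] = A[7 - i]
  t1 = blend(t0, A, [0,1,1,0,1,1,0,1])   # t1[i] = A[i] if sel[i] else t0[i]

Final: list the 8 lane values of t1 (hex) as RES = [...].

RES = [ 0xb9  0x28  0xa5  0xce  0xce  0x97  0x28  0xb9 ]

t0 = [0xb9, 0x04, 0x97, 0xce, 0x85, 0xa5, 0x28, 0x85]
t1 = [0xb9, 0x28, 0xa5, 0xce, 0xce, 0x97, 0x28, 0xb9]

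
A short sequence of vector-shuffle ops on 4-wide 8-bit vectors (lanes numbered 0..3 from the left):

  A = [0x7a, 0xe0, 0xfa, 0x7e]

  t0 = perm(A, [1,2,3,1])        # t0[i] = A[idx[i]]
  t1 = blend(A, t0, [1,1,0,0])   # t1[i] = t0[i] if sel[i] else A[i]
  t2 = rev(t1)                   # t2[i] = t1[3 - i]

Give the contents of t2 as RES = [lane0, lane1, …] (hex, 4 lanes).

RES = [0x7e, 0xfa, 0xfa, 0xe0]

→ t0 |e0|fa|7e|e0|
→ t1 |e0|fa|fa|7e|
→ t2 |7e|fa|fa|e0|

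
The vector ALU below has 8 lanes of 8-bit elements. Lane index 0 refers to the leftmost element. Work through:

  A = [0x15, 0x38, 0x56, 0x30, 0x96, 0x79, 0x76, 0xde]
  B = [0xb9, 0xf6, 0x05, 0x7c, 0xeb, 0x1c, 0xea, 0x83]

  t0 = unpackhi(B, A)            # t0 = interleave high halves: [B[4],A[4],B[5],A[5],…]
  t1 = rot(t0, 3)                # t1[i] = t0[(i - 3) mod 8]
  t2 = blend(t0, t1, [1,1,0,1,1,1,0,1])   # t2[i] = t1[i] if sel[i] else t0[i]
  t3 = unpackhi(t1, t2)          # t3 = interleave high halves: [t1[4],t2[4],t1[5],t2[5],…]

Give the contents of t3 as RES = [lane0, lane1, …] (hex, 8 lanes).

→ t0 |eb|96|1c|79|ea|76|83|de|
→ t1 |76|83|de|eb|96|1c|79|ea|
→ t2 |76|83|1c|eb|96|1c|83|ea|
→ t3 |96|96|1c|1c|79|83|ea|ea|

RES = [ 0x96  0x96  0x1c  0x1c  0x79  0x83  0xea  0xea ]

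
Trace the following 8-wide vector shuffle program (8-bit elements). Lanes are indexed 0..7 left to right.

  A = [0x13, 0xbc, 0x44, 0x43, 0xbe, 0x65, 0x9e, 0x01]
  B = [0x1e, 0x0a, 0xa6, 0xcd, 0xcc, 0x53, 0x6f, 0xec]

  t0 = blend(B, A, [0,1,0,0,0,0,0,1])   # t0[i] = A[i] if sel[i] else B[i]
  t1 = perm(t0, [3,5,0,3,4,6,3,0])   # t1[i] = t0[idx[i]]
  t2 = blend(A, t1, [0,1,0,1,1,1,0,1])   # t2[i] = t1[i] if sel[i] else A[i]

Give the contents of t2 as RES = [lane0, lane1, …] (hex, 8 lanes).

t0 = [0x1e, 0xbc, 0xa6, 0xcd, 0xcc, 0x53, 0x6f, 0x01]
t1 = [0xcd, 0x53, 0x1e, 0xcd, 0xcc, 0x6f, 0xcd, 0x1e]
t2 = [0x13, 0x53, 0x44, 0xcd, 0xcc, 0x6f, 0x9e, 0x1e]

RES = [0x13, 0x53, 0x44, 0xcd, 0xcc, 0x6f, 0x9e, 0x1e]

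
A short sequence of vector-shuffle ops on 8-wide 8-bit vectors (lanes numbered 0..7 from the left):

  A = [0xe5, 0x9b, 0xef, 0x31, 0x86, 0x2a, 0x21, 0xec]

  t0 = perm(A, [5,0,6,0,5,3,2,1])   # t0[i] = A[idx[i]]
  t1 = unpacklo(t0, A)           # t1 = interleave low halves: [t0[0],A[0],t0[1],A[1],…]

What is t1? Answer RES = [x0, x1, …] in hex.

RES = [ 0x2a  0xe5  0xe5  0x9b  0x21  0xef  0xe5  0x31 ]

t0 = [0x2a, 0xe5, 0x21, 0xe5, 0x2a, 0x31, 0xef, 0x9b]
t1 = [0x2a, 0xe5, 0xe5, 0x9b, 0x21, 0xef, 0xe5, 0x31]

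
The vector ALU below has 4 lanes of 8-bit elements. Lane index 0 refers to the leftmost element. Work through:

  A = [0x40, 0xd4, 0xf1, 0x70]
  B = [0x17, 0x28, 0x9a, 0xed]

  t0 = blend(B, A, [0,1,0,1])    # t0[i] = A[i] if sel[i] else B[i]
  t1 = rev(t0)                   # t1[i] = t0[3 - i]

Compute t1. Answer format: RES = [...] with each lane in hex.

RES = [ 0x70  0x9a  0xd4  0x17 ]

→ t0 |17|d4|9a|70|
→ t1 |70|9a|d4|17|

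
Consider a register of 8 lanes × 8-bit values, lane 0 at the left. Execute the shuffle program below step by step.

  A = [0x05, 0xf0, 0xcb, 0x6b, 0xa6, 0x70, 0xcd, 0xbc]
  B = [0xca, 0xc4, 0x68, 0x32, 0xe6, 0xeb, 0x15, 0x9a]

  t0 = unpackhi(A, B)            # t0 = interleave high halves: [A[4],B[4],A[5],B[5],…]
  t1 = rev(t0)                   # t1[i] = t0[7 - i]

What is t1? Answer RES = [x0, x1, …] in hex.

RES = [ 0x9a  0xbc  0x15  0xcd  0xeb  0x70  0xe6  0xa6 ]

t0 = [0xa6, 0xe6, 0x70, 0xeb, 0xcd, 0x15, 0xbc, 0x9a]
t1 = [0x9a, 0xbc, 0x15, 0xcd, 0xeb, 0x70, 0xe6, 0xa6]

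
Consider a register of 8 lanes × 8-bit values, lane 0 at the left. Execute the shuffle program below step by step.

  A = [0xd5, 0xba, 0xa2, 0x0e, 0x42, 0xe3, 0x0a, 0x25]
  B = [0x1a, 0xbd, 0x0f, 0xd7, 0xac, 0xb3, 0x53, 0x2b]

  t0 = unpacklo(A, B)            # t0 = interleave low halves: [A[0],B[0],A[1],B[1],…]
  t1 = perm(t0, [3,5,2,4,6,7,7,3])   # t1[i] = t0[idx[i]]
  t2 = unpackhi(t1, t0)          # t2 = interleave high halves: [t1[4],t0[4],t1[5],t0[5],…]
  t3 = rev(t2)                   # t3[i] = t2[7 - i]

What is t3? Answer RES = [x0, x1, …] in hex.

RES = [0xd7, 0xbd, 0x0e, 0xd7, 0x0f, 0xd7, 0xa2, 0x0e]

t0 = [0xd5, 0x1a, 0xba, 0xbd, 0xa2, 0x0f, 0x0e, 0xd7]
t1 = [0xbd, 0x0f, 0xba, 0xa2, 0x0e, 0xd7, 0xd7, 0xbd]
t2 = [0x0e, 0xa2, 0xd7, 0x0f, 0xd7, 0x0e, 0xbd, 0xd7]
t3 = [0xd7, 0xbd, 0x0e, 0xd7, 0x0f, 0xd7, 0xa2, 0x0e]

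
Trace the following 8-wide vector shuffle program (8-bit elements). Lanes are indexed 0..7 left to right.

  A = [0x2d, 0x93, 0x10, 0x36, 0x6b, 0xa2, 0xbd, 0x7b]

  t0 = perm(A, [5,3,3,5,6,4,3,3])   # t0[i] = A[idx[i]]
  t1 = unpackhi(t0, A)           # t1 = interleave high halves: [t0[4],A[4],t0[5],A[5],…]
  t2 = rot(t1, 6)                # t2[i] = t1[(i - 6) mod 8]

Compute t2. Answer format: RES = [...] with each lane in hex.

RES = [0x6b, 0xa2, 0x36, 0xbd, 0x36, 0x7b, 0xbd, 0x6b]

→ t0 |a2|36|36|a2|bd|6b|36|36|
→ t1 |bd|6b|6b|a2|36|bd|36|7b|
→ t2 |6b|a2|36|bd|36|7b|bd|6b|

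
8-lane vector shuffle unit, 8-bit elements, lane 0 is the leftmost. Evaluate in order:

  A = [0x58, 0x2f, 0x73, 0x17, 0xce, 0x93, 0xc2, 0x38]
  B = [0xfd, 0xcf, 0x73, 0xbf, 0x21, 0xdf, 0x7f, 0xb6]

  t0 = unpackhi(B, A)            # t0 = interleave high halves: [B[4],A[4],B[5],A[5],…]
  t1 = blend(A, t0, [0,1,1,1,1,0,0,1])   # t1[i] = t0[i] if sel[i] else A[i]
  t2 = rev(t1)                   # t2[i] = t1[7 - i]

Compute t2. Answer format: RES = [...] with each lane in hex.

RES = [ 0x38  0xc2  0x93  0x7f  0x93  0xdf  0xce  0x58 ]

t0 = [0x21, 0xce, 0xdf, 0x93, 0x7f, 0xc2, 0xb6, 0x38]
t1 = [0x58, 0xce, 0xdf, 0x93, 0x7f, 0x93, 0xc2, 0x38]
t2 = [0x38, 0xc2, 0x93, 0x7f, 0x93, 0xdf, 0xce, 0x58]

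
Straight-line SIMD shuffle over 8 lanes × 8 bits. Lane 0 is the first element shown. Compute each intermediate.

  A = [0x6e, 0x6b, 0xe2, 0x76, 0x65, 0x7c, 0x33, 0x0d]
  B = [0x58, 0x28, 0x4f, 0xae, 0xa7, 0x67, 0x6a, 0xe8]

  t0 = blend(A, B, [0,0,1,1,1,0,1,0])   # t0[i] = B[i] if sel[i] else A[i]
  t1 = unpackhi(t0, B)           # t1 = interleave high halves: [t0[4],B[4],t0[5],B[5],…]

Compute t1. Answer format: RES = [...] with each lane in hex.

RES = [0xa7, 0xa7, 0x7c, 0x67, 0x6a, 0x6a, 0x0d, 0xe8]

→ t0 |6e|6b|4f|ae|a7|7c|6a|0d|
→ t1 |a7|a7|7c|67|6a|6a|0d|e8|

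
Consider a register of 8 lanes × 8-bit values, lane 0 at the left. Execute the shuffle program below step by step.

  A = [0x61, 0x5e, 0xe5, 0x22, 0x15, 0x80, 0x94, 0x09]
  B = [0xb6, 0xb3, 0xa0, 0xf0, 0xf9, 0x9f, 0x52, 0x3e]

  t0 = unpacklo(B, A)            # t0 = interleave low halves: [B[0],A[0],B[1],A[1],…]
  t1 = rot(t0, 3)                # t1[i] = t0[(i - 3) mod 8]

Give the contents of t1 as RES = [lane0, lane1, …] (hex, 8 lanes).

RES = [ 0xe5  0xf0  0x22  0xb6  0x61  0xb3  0x5e  0xa0 ]

  t0: b6 61 b3 5e a0 e5 f0 22
  t1: e5 f0 22 b6 61 b3 5e a0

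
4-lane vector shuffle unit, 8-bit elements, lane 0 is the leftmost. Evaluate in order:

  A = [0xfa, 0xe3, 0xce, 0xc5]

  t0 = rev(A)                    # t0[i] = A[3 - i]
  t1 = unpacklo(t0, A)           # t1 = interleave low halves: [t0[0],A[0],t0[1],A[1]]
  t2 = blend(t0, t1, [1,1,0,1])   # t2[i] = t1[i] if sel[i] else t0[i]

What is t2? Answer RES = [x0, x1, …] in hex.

RES = [ 0xc5  0xfa  0xe3  0xe3 ]

→ t0 |c5|ce|e3|fa|
→ t1 |c5|fa|ce|e3|
→ t2 |c5|fa|e3|e3|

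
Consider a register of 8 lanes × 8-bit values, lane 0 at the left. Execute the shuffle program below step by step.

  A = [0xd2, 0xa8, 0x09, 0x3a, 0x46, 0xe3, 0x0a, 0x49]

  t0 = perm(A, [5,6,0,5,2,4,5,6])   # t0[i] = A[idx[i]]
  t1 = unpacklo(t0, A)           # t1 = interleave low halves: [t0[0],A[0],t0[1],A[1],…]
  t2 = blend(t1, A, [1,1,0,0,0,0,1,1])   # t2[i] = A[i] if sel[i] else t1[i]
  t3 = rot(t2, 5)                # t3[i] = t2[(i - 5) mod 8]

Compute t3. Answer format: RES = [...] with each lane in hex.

t0 = [0xe3, 0x0a, 0xd2, 0xe3, 0x09, 0x46, 0xe3, 0x0a]
t1 = [0xe3, 0xd2, 0x0a, 0xa8, 0xd2, 0x09, 0xe3, 0x3a]
t2 = [0xd2, 0xa8, 0x0a, 0xa8, 0xd2, 0x09, 0x0a, 0x49]
t3 = [0xa8, 0xd2, 0x09, 0x0a, 0x49, 0xd2, 0xa8, 0x0a]

RES = [ 0xa8  0xd2  0x09  0x0a  0x49  0xd2  0xa8  0x0a ]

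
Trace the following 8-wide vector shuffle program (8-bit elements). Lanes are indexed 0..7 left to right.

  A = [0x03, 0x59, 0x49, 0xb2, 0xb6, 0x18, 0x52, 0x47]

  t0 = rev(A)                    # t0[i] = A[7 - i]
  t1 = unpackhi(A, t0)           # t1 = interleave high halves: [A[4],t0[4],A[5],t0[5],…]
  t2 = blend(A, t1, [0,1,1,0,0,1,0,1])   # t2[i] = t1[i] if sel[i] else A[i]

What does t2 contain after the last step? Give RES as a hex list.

RES = [ 0x03  0xb2  0x18  0xb2  0xb6  0x59  0x52  0x03 ]

  t0: 47 52 18 b6 b2 49 59 03
  t1: b6 b2 18 49 52 59 47 03
  t2: 03 b2 18 b2 b6 59 52 03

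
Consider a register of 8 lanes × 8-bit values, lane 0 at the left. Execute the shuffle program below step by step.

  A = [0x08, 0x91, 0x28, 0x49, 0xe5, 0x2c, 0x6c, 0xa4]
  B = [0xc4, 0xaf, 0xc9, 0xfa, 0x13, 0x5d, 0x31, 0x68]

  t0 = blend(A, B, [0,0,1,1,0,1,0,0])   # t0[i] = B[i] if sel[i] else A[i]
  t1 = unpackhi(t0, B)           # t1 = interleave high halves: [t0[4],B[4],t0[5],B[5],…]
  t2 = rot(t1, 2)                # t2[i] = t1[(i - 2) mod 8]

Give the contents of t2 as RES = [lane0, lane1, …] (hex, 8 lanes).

RES = [0xa4, 0x68, 0xe5, 0x13, 0x5d, 0x5d, 0x6c, 0x31]

  t0: 08 91 c9 fa e5 5d 6c a4
  t1: e5 13 5d 5d 6c 31 a4 68
  t2: a4 68 e5 13 5d 5d 6c 31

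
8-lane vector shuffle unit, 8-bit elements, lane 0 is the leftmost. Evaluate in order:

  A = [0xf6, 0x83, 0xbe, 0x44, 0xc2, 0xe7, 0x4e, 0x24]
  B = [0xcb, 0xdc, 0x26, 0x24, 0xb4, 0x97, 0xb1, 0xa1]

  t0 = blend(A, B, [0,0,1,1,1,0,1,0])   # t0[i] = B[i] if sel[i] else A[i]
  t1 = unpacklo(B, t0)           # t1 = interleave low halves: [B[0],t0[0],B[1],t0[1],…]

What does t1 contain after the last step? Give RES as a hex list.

  t0: f6 83 26 24 b4 e7 b1 24
  t1: cb f6 dc 83 26 26 24 24

RES = [ 0xcb  0xf6  0xdc  0x83  0x26  0x26  0x24  0x24 ]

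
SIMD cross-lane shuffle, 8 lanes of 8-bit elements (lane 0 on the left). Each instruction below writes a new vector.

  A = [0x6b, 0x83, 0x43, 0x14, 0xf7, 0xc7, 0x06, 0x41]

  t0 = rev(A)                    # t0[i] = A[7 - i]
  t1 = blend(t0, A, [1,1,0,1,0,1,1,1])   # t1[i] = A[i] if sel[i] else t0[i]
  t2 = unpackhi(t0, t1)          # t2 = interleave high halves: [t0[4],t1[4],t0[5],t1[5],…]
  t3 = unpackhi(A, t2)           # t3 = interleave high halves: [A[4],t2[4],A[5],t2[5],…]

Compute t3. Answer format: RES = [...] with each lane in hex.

RES = [ 0xf7  0x83  0xc7  0x06  0x06  0x6b  0x41  0x41 ]

t0 = [0x41, 0x06, 0xc7, 0xf7, 0x14, 0x43, 0x83, 0x6b]
t1 = [0x6b, 0x83, 0xc7, 0x14, 0x14, 0xc7, 0x06, 0x41]
t2 = [0x14, 0x14, 0x43, 0xc7, 0x83, 0x06, 0x6b, 0x41]
t3 = [0xf7, 0x83, 0xc7, 0x06, 0x06, 0x6b, 0x41, 0x41]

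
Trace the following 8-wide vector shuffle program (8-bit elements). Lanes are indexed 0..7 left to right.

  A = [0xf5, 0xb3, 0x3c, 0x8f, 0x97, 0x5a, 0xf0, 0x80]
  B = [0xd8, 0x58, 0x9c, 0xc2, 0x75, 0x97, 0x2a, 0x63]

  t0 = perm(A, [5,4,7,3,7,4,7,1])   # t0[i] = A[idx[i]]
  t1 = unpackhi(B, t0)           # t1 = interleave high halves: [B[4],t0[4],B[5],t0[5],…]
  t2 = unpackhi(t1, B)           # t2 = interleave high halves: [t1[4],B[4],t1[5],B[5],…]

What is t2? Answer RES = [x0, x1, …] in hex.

RES = [0x2a, 0x75, 0x80, 0x97, 0x63, 0x2a, 0xb3, 0x63]

t0 = [0x5a, 0x97, 0x80, 0x8f, 0x80, 0x97, 0x80, 0xb3]
t1 = [0x75, 0x80, 0x97, 0x97, 0x2a, 0x80, 0x63, 0xb3]
t2 = [0x2a, 0x75, 0x80, 0x97, 0x63, 0x2a, 0xb3, 0x63]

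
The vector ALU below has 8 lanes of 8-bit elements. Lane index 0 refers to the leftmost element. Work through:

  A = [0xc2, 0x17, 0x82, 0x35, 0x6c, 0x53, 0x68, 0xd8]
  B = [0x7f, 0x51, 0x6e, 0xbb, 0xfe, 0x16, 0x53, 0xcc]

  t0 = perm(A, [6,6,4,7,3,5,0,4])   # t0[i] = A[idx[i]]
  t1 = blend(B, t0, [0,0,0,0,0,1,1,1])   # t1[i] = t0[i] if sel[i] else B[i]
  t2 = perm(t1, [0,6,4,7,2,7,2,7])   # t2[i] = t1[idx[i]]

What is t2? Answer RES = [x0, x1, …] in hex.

→ t0 |68|68|6c|d8|35|53|c2|6c|
→ t1 |7f|51|6e|bb|fe|53|c2|6c|
→ t2 |7f|c2|fe|6c|6e|6c|6e|6c|

RES = [0x7f, 0xc2, 0xfe, 0x6c, 0x6e, 0x6c, 0x6e, 0x6c]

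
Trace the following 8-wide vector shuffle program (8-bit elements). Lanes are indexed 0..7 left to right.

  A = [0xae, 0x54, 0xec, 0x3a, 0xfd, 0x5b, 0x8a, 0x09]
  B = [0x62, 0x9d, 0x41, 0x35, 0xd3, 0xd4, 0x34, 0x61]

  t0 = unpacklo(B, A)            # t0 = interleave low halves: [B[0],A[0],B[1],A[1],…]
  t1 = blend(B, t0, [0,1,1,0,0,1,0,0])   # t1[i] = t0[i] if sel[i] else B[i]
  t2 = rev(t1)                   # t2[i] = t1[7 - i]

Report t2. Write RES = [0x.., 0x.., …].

t0 = [0x62, 0xae, 0x9d, 0x54, 0x41, 0xec, 0x35, 0x3a]
t1 = [0x62, 0xae, 0x9d, 0x35, 0xd3, 0xec, 0x34, 0x61]
t2 = [0x61, 0x34, 0xec, 0xd3, 0x35, 0x9d, 0xae, 0x62]

RES = [ 0x61  0x34  0xec  0xd3  0x35  0x9d  0xae  0x62 ]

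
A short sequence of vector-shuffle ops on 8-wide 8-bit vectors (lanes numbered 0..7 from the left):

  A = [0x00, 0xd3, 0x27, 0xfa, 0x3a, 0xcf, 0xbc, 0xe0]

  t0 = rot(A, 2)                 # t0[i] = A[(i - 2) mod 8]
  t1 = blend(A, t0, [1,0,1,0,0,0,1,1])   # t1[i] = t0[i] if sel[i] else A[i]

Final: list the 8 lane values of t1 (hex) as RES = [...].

RES = [ 0xbc  0xd3  0x00  0xfa  0x3a  0xcf  0x3a  0xcf ]

  t0: bc e0 00 d3 27 fa 3a cf
  t1: bc d3 00 fa 3a cf 3a cf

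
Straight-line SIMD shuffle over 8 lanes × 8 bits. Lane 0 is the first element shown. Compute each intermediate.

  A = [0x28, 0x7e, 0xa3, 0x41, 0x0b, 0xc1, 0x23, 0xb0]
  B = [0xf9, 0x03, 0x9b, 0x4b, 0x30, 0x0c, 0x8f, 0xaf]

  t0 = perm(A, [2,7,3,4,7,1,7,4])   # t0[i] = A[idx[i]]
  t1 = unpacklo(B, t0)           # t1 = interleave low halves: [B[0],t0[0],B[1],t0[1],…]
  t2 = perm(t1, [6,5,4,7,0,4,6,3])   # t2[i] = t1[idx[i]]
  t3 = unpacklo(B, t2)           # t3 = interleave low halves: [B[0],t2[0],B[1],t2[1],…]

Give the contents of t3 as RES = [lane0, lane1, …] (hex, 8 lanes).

  t0: a3 b0 41 0b b0 7e b0 0b
  t1: f9 a3 03 b0 9b 41 4b 0b
  t2: 4b 41 9b 0b f9 9b 4b b0
  t3: f9 4b 03 41 9b 9b 4b 0b

RES = [0xf9, 0x4b, 0x03, 0x41, 0x9b, 0x9b, 0x4b, 0x0b]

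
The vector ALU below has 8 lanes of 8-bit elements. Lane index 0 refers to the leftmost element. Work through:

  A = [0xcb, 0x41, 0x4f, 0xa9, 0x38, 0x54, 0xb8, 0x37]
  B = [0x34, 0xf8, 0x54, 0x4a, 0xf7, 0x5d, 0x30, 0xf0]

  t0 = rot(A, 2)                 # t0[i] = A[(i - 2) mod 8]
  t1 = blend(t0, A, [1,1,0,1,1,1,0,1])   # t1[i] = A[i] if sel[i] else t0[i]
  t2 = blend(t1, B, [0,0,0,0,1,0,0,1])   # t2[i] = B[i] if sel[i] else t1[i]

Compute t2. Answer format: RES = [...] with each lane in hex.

→ t0 |b8|37|cb|41|4f|a9|38|54|
→ t1 |cb|41|cb|a9|38|54|38|37|
→ t2 |cb|41|cb|a9|f7|54|38|f0|

RES = [0xcb, 0x41, 0xcb, 0xa9, 0xf7, 0x54, 0x38, 0xf0]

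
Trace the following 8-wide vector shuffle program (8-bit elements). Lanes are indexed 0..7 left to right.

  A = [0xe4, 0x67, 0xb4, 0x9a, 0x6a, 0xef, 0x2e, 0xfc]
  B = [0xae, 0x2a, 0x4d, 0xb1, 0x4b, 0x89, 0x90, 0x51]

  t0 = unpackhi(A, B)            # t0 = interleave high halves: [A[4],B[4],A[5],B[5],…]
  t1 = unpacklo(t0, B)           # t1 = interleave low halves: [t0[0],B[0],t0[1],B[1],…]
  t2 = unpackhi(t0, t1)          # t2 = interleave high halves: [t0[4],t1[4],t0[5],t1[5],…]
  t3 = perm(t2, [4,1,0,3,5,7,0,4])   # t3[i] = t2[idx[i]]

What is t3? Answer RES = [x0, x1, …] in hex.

RES = [0xfc, 0xef, 0x2e, 0x4d, 0x89, 0xb1, 0x2e, 0xfc]

  t0: 6a 4b ef 89 2e 90 fc 51
  t1: 6a ae 4b 2a ef 4d 89 b1
  t2: 2e ef 90 4d fc 89 51 b1
  t3: fc ef 2e 4d 89 b1 2e fc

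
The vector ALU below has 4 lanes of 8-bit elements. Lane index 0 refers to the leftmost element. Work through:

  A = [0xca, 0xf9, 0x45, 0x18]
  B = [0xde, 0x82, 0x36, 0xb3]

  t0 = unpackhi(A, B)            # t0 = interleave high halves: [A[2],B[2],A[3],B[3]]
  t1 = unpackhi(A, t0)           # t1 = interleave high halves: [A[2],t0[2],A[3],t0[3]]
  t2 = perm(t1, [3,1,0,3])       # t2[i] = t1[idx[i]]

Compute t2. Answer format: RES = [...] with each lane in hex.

RES = [ 0xb3  0x18  0x45  0xb3 ]

t0 = [0x45, 0x36, 0x18, 0xb3]
t1 = [0x45, 0x18, 0x18, 0xb3]
t2 = [0xb3, 0x18, 0x45, 0xb3]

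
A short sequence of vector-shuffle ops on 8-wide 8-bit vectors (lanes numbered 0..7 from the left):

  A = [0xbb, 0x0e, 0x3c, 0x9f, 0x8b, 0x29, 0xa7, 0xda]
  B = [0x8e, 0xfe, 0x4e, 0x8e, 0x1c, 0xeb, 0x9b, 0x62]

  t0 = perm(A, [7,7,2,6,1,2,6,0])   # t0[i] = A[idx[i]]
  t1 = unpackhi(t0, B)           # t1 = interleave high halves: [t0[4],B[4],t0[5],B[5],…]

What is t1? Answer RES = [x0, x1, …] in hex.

  t0: da da 3c a7 0e 3c a7 bb
  t1: 0e 1c 3c eb a7 9b bb 62

RES = [0x0e, 0x1c, 0x3c, 0xeb, 0xa7, 0x9b, 0xbb, 0x62]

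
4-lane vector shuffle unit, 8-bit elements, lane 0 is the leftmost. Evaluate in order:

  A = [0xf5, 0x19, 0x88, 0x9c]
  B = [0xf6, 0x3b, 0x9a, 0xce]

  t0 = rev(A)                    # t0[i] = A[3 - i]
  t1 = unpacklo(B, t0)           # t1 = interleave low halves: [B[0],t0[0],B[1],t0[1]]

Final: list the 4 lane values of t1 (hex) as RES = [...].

t0 = [0x9c, 0x88, 0x19, 0xf5]
t1 = [0xf6, 0x9c, 0x3b, 0x88]

RES = [ 0xf6  0x9c  0x3b  0x88 ]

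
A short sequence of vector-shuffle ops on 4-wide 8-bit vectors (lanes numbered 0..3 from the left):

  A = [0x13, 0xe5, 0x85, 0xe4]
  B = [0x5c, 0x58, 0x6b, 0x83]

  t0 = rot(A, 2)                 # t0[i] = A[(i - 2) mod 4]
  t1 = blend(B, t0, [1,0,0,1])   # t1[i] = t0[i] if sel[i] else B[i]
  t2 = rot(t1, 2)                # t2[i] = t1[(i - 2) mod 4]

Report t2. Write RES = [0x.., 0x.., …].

RES = [ 0x6b  0xe5  0x85  0x58 ]

  t0: 85 e4 13 e5
  t1: 85 58 6b e5
  t2: 6b e5 85 58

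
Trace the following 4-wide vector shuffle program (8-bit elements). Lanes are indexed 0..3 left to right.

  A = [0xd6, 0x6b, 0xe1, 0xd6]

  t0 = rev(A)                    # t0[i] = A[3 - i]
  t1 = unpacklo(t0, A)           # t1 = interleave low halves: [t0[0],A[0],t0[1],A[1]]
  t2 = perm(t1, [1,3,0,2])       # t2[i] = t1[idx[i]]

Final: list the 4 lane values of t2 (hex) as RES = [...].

  t0: d6 e1 6b d6
  t1: d6 d6 e1 6b
  t2: d6 6b d6 e1

RES = [ 0xd6  0x6b  0xd6  0xe1 ]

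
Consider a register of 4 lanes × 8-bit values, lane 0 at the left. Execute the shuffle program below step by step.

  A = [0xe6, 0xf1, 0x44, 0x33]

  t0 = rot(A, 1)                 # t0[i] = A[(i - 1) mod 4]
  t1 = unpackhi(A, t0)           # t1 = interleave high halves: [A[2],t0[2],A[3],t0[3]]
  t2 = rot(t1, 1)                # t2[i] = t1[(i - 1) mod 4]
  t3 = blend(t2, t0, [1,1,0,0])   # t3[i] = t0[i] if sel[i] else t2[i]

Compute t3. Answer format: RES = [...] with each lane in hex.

t0 = [0x33, 0xe6, 0xf1, 0x44]
t1 = [0x44, 0xf1, 0x33, 0x44]
t2 = [0x44, 0x44, 0xf1, 0x33]
t3 = [0x33, 0xe6, 0xf1, 0x33]

RES = [0x33, 0xe6, 0xf1, 0x33]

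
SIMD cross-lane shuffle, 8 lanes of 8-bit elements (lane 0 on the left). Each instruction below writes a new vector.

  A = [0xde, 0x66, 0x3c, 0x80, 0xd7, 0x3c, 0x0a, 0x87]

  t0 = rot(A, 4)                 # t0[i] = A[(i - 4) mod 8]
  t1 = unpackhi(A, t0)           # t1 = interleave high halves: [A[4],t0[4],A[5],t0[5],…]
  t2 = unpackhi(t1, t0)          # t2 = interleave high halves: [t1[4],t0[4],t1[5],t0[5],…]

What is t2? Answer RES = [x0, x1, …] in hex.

t0 = [0xd7, 0x3c, 0x0a, 0x87, 0xde, 0x66, 0x3c, 0x80]
t1 = [0xd7, 0xde, 0x3c, 0x66, 0x0a, 0x3c, 0x87, 0x80]
t2 = [0x0a, 0xde, 0x3c, 0x66, 0x87, 0x3c, 0x80, 0x80]

RES = [ 0x0a  0xde  0x3c  0x66  0x87  0x3c  0x80  0x80 ]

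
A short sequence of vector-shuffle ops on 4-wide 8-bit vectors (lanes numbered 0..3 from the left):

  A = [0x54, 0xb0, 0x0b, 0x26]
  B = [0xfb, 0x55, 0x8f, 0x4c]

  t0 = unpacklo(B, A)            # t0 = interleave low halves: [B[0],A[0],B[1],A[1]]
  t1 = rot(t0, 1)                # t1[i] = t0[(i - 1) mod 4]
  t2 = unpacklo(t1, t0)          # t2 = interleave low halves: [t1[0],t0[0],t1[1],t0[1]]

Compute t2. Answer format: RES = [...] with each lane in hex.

RES = [ 0xb0  0xfb  0xfb  0x54 ]

t0 = [0xfb, 0x54, 0x55, 0xb0]
t1 = [0xb0, 0xfb, 0x54, 0x55]
t2 = [0xb0, 0xfb, 0xfb, 0x54]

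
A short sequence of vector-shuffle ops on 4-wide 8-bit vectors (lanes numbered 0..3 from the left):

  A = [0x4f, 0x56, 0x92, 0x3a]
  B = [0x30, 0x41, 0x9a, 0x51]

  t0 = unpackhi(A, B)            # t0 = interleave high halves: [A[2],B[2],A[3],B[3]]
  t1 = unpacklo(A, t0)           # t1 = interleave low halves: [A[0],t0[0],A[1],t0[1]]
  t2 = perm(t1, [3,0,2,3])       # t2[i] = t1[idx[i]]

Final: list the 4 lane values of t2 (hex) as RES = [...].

RES = [0x9a, 0x4f, 0x56, 0x9a]

  t0: 92 9a 3a 51
  t1: 4f 92 56 9a
  t2: 9a 4f 56 9a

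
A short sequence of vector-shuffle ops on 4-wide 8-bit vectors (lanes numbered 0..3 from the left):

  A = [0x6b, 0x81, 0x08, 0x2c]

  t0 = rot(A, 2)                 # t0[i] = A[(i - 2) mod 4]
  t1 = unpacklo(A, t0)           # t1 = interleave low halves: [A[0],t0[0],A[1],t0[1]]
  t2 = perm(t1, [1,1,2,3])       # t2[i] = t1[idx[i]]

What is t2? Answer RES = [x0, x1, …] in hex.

  t0: 08 2c 6b 81
  t1: 6b 08 81 2c
  t2: 08 08 81 2c

RES = [0x08, 0x08, 0x81, 0x2c]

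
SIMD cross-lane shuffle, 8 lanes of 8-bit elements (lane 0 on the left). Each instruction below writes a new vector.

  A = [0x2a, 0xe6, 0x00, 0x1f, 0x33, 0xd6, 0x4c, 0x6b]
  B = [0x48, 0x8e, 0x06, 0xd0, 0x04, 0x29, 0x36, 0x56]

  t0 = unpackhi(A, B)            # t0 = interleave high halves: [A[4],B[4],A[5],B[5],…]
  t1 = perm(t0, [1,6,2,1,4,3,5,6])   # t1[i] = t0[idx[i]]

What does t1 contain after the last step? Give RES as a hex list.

  t0: 33 04 d6 29 4c 36 6b 56
  t1: 04 6b d6 04 4c 29 36 6b

RES = [0x04, 0x6b, 0xd6, 0x04, 0x4c, 0x29, 0x36, 0x6b]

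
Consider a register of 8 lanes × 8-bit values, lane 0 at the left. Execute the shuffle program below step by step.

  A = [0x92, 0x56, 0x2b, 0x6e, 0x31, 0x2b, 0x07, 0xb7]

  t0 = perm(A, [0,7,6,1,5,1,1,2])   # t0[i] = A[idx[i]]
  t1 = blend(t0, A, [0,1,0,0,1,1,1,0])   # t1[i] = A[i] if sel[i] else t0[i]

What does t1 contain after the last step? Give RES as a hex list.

RES = [ 0x92  0x56  0x07  0x56  0x31  0x2b  0x07  0x2b ]

  t0: 92 b7 07 56 2b 56 56 2b
  t1: 92 56 07 56 31 2b 07 2b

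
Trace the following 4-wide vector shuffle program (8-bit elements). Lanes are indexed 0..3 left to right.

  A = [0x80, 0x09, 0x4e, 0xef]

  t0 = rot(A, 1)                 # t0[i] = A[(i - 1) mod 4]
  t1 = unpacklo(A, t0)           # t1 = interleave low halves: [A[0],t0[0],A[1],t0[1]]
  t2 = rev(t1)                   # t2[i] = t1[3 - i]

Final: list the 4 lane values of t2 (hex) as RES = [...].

→ t0 |ef|80|09|4e|
→ t1 |80|ef|09|80|
→ t2 |80|09|ef|80|

RES = [ 0x80  0x09  0xef  0x80 ]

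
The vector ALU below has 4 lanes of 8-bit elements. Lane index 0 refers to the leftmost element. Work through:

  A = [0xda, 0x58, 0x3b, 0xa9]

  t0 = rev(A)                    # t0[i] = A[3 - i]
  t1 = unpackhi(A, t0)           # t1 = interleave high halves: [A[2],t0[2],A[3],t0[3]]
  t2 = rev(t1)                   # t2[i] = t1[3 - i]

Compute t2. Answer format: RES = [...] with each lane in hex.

RES = [0xda, 0xa9, 0x58, 0x3b]

t0 = [0xa9, 0x3b, 0x58, 0xda]
t1 = [0x3b, 0x58, 0xa9, 0xda]
t2 = [0xda, 0xa9, 0x58, 0x3b]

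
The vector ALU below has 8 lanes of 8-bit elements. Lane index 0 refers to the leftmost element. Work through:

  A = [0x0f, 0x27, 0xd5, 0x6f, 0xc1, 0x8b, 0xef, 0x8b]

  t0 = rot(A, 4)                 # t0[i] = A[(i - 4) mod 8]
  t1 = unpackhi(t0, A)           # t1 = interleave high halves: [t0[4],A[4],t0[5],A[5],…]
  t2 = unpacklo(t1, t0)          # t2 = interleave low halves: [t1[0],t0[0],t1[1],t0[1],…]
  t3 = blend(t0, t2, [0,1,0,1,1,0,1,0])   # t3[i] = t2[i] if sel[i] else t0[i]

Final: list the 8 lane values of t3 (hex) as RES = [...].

RES = [ 0xc1  0xc1  0xef  0x8b  0x27  0x27  0x8b  0x6f ]

  t0: c1 8b ef 8b 0f 27 d5 6f
  t1: 0f c1 27 8b d5 ef 6f 8b
  t2: 0f c1 c1 8b 27 ef 8b 8b
  t3: c1 c1 ef 8b 27 27 8b 6f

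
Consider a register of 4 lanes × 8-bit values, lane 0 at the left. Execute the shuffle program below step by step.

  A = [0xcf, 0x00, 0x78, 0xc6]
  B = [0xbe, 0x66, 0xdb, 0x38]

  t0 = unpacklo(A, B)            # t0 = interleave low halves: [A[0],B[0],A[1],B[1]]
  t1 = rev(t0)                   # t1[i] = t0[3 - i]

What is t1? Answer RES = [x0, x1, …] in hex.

→ t0 |cf|be|00|66|
→ t1 |66|00|be|cf|

RES = [ 0x66  0x00  0xbe  0xcf ]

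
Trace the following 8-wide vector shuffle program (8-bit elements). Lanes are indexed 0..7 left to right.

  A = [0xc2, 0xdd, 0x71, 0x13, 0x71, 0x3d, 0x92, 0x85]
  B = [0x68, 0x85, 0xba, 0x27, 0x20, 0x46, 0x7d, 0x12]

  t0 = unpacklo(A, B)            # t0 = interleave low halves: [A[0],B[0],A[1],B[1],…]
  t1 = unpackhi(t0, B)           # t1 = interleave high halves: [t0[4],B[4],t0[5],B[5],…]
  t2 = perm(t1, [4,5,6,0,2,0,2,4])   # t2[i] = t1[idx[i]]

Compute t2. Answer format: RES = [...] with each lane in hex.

RES = [ 0x13  0x7d  0x27  0x71  0xba  0x71  0xba  0x13 ]

→ t0 |c2|68|dd|85|71|ba|13|27|
→ t1 |71|20|ba|46|13|7d|27|12|
→ t2 |13|7d|27|71|ba|71|ba|13|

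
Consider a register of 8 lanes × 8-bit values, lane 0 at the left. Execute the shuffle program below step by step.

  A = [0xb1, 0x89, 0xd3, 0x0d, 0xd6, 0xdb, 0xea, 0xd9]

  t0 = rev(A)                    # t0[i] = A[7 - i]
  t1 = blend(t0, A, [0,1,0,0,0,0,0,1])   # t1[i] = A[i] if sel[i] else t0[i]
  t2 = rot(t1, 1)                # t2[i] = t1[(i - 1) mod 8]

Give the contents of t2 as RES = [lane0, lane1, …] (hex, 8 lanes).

→ t0 |d9|ea|db|d6|0d|d3|89|b1|
→ t1 |d9|89|db|d6|0d|d3|89|d9|
→ t2 |d9|d9|89|db|d6|0d|d3|89|

RES = [0xd9, 0xd9, 0x89, 0xdb, 0xd6, 0x0d, 0xd3, 0x89]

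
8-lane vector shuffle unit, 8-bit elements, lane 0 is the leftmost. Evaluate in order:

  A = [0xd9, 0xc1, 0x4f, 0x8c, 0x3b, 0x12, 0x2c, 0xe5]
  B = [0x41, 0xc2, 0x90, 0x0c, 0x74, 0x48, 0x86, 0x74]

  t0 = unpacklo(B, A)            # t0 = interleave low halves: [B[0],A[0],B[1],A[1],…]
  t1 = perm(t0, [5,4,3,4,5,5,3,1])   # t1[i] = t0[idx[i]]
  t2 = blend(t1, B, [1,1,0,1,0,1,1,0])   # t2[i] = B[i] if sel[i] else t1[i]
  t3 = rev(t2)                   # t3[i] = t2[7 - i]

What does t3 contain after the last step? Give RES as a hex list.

RES = [0xd9, 0x86, 0x48, 0x4f, 0x0c, 0xc1, 0xc2, 0x41]

t0 = [0x41, 0xd9, 0xc2, 0xc1, 0x90, 0x4f, 0x0c, 0x8c]
t1 = [0x4f, 0x90, 0xc1, 0x90, 0x4f, 0x4f, 0xc1, 0xd9]
t2 = [0x41, 0xc2, 0xc1, 0x0c, 0x4f, 0x48, 0x86, 0xd9]
t3 = [0xd9, 0x86, 0x48, 0x4f, 0x0c, 0xc1, 0xc2, 0x41]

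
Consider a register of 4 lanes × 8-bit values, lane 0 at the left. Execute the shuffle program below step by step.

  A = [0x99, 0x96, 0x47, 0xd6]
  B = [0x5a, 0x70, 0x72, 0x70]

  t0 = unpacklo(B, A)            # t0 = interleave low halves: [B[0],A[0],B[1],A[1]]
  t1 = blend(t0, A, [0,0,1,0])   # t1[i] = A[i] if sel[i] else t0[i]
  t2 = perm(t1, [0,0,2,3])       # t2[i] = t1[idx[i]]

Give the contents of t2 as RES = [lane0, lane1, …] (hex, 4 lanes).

  t0: 5a 99 70 96
  t1: 5a 99 47 96
  t2: 5a 5a 47 96

RES = [ 0x5a  0x5a  0x47  0x96 ]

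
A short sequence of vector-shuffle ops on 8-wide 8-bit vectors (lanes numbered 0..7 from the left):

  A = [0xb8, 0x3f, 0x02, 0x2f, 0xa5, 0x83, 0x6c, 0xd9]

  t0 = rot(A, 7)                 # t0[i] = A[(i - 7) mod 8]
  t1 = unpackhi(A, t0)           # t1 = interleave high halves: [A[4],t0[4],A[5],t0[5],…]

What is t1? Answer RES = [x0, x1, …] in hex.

RES = [0xa5, 0x83, 0x83, 0x6c, 0x6c, 0xd9, 0xd9, 0xb8]

→ t0 |3f|02|2f|a5|83|6c|d9|b8|
→ t1 |a5|83|83|6c|6c|d9|d9|b8|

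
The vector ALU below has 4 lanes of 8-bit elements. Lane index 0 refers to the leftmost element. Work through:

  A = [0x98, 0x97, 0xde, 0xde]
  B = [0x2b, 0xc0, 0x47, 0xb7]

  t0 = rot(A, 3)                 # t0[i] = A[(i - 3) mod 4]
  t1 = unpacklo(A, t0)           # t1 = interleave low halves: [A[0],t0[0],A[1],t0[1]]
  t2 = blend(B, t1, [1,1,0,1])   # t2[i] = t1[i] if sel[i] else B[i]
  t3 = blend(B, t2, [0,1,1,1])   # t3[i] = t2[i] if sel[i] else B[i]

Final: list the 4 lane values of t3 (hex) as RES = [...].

RES = [ 0x2b  0x97  0x47  0xde ]

  t0: 97 de de 98
  t1: 98 97 97 de
  t2: 98 97 47 de
  t3: 2b 97 47 de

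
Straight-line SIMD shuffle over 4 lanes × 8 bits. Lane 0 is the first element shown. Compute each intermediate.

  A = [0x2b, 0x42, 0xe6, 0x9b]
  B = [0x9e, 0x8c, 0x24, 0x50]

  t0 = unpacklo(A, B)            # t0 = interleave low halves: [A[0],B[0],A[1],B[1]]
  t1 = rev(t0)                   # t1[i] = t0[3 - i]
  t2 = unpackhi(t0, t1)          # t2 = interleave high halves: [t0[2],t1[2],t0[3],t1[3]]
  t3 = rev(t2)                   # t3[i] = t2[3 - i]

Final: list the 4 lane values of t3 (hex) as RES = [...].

→ t0 |2b|9e|42|8c|
→ t1 |8c|42|9e|2b|
→ t2 |42|9e|8c|2b|
→ t3 |2b|8c|9e|42|

RES = [ 0x2b  0x8c  0x9e  0x42 ]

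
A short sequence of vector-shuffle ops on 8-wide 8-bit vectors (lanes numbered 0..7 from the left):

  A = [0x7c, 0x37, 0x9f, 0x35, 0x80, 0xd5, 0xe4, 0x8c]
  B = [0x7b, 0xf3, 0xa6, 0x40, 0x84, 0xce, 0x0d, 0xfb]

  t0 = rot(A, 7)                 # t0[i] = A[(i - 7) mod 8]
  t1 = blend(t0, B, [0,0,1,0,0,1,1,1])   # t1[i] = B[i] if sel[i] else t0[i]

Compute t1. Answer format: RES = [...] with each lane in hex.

  t0: 37 9f 35 80 d5 e4 8c 7c
  t1: 37 9f a6 80 d5 ce 0d fb

RES = [0x37, 0x9f, 0xa6, 0x80, 0xd5, 0xce, 0x0d, 0xfb]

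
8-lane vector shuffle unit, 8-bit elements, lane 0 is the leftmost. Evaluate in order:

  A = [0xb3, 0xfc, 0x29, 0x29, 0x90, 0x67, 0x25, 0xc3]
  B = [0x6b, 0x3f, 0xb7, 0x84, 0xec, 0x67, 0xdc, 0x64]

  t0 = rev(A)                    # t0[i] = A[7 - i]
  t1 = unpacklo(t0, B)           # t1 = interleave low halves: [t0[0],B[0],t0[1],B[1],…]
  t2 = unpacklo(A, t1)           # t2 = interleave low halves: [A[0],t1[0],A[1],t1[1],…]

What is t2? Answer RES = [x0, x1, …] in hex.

RES = [ 0xb3  0xc3  0xfc  0x6b  0x29  0x25  0x29  0x3f ]

t0 = [0xc3, 0x25, 0x67, 0x90, 0x29, 0x29, 0xfc, 0xb3]
t1 = [0xc3, 0x6b, 0x25, 0x3f, 0x67, 0xb7, 0x90, 0x84]
t2 = [0xb3, 0xc3, 0xfc, 0x6b, 0x29, 0x25, 0x29, 0x3f]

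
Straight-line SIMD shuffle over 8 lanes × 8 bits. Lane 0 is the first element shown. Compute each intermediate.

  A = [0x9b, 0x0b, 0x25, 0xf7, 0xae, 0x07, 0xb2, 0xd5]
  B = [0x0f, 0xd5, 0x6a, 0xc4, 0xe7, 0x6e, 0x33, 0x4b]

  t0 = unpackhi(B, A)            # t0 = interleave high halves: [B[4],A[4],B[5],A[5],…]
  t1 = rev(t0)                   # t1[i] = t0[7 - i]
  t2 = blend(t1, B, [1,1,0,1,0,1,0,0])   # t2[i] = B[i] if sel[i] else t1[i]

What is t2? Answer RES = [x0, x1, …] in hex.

RES = [ 0x0f  0xd5  0xb2  0xc4  0x07  0x6e  0xae  0xe7 ]

→ t0 |e7|ae|6e|07|33|b2|4b|d5|
→ t1 |d5|4b|b2|33|07|6e|ae|e7|
→ t2 |0f|d5|b2|c4|07|6e|ae|e7|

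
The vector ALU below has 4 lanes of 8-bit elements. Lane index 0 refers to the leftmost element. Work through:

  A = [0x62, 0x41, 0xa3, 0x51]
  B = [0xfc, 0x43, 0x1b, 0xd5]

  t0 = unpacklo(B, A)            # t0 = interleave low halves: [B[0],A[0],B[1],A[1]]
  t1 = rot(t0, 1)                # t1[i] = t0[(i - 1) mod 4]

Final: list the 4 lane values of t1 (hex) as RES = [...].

RES = [ 0x41  0xfc  0x62  0x43 ]

t0 = [0xfc, 0x62, 0x43, 0x41]
t1 = [0x41, 0xfc, 0x62, 0x43]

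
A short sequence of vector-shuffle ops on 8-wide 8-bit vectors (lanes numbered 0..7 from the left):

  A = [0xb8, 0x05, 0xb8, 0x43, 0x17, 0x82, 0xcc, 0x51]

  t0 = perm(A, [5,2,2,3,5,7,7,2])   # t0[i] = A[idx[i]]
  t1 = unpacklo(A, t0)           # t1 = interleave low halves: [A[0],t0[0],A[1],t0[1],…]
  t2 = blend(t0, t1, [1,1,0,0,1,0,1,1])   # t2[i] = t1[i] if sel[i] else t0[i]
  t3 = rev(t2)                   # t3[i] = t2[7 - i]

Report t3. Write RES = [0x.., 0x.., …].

  t0: 82 b8 b8 43 82 51 51 b8
  t1: b8 82 05 b8 b8 b8 43 43
  t2: b8 82 b8 43 b8 51 43 43
  t3: 43 43 51 b8 43 b8 82 b8

RES = [ 0x43  0x43  0x51  0xb8  0x43  0xb8  0x82  0xb8 ]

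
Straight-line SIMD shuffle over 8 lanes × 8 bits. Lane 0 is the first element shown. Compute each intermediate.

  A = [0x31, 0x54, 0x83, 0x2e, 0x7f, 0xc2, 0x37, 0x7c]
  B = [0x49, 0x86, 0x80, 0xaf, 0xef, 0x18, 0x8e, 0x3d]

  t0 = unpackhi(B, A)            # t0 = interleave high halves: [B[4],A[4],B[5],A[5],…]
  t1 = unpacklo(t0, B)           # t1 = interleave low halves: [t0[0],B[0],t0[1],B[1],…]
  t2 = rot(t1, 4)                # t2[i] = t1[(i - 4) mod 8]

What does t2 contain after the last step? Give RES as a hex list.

→ t0 |ef|7f|18|c2|8e|37|3d|7c|
→ t1 |ef|49|7f|86|18|80|c2|af|
→ t2 |18|80|c2|af|ef|49|7f|86|

RES = [0x18, 0x80, 0xc2, 0xaf, 0xef, 0x49, 0x7f, 0x86]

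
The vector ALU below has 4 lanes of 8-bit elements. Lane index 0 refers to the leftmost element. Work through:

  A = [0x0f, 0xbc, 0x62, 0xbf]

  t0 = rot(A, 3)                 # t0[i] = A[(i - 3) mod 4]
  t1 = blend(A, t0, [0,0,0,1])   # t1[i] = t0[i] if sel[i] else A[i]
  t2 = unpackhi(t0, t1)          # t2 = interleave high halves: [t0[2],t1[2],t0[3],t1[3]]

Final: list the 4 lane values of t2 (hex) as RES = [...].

→ t0 |bc|62|bf|0f|
→ t1 |0f|bc|62|0f|
→ t2 |bf|62|0f|0f|

RES = [0xbf, 0x62, 0x0f, 0x0f]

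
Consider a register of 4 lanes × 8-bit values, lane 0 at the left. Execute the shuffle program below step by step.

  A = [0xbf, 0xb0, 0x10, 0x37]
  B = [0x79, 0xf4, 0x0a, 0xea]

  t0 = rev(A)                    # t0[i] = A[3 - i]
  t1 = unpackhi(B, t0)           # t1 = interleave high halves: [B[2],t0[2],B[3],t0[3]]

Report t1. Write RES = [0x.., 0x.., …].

→ t0 |37|10|b0|bf|
→ t1 |0a|b0|ea|bf|

RES = [ 0x0a  0xb0  0xea  0xbf ]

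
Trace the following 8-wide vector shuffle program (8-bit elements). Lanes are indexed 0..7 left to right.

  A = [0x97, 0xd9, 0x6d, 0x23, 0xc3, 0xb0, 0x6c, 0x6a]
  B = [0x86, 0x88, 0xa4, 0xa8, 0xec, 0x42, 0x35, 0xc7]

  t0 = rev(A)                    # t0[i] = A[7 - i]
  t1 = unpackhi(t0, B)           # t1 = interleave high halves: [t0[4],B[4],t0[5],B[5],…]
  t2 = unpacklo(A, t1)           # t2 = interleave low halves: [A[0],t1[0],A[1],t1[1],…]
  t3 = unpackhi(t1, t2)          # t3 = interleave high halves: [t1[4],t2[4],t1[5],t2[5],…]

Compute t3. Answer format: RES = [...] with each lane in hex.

t0 = [0x6a, 0x6c, 0xb0, 0xc3, 0x23, 0x6d, 0xd9, 0x97]
t1 = [0x23, 0xec, 0x6d, 0x42, 0xd9, 0x35, 0x97, 0xc7]
t2 = [0x97, 0x23, 0xd9, 0xec, 0x6d, 0x6d, 0x23, 0x42]
t3 = [0xd9, 0x6d, 0x35, 0x6d, 0x97, 0x23, 0xc7, 0x42]

RES = [ 0xd9  0x6d  0x35  0x6d  0x97  0x23  0xc7  0x42 ]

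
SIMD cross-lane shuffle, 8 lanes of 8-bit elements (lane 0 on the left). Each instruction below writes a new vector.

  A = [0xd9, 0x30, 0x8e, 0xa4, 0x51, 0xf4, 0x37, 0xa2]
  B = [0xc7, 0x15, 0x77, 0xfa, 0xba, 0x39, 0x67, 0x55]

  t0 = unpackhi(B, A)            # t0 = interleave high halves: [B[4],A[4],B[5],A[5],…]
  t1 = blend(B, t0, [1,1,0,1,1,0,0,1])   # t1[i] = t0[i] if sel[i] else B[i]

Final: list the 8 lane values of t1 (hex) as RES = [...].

  t0: ba 51 39 f4 67 37 55 a2
  t1: ba 51 77 f4 67 39 67 a2

RES = [ 0xba  0x51  0x77  0xf4  0x67  0x39  0x67  0xa2 ]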